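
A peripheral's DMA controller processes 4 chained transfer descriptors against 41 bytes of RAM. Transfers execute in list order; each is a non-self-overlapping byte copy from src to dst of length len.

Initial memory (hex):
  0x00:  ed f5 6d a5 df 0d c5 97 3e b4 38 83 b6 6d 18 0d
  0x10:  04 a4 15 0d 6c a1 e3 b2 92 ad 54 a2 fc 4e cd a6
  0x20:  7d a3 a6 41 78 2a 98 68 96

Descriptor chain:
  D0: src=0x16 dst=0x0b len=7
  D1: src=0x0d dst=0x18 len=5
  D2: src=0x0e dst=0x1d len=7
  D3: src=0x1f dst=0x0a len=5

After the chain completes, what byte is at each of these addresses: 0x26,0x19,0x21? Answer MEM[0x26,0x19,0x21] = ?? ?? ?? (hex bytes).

  after D0: wrote 7B at 0x0b = e3b292ad54a2fc
  after D1: wrote 5B at 0x18 = 92ad54a2fc
  after D2: wrote 7B at 0x1d = ad54a2fc150d6c
  after D3: wrote 5B at 0x0a = a2fc150d6c
query mem[0x26]=0x98, mem[0x19]=0xad, mem[0x21]=0x15

MEM[0x26,0x19,0x21] = 98 ad 15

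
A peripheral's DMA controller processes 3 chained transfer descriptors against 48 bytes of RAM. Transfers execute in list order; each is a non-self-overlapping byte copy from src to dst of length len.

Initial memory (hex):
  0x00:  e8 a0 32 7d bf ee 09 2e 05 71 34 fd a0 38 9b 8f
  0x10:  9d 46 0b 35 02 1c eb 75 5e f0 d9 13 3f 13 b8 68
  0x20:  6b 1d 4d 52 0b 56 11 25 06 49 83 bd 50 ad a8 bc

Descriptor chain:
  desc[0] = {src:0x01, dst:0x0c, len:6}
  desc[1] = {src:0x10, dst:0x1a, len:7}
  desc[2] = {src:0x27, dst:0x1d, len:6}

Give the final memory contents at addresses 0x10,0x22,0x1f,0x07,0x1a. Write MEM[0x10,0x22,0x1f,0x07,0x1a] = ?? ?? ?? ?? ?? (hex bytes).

[0] 0x01->0x0c len=6 : a0 32 7d bf ee 09
[1] 0x10->0x1a len=7 : ee 09 0b 35 02 1c eb
[2] 0x27->0x1d len=6 : 25 06 49 83 bd 50
query mem[0x10]=0xee, mem[0x22]=0x50, mem[0x1f]=0x49, mem[0x07]=0x2e, mem[0x1a]=0xee

MEM[0x10,0x22,0x1f,0x07,0x1a] = ee 50 49 2e ee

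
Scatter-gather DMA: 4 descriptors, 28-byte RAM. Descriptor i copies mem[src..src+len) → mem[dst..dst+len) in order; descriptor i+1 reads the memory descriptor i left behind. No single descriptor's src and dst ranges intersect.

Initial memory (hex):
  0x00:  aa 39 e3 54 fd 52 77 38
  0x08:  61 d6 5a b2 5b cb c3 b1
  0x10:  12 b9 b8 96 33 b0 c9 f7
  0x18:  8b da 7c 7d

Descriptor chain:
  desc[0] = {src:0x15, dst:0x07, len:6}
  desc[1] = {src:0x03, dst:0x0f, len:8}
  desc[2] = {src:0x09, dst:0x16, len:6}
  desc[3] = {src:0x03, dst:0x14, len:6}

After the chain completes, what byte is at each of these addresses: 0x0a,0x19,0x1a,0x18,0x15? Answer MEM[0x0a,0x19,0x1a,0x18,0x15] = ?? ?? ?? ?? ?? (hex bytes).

[0] 0x15->0x07 len=6 : b0 c9 f7 8b da 7c
[1] 0x03->0x0f len=8 : 54 fd 52 77 b0 c9 f7 8b
[2] 0x09->0x16 len=6 : f7 8b da 7c cb c3
[3] 0x03->0x14 len=6 : 54 fd 52 77 b0 c9
query mem[0x0a]=0x8b, mem[0x19]=0xc9, mem[0x1a]=0xcb, mem[0x18]=0xb0, mem[0x15]=0xfd

MEM[0x0a,0x19,0x1a,0x18,0x15] = 8b c9 cb b0 fd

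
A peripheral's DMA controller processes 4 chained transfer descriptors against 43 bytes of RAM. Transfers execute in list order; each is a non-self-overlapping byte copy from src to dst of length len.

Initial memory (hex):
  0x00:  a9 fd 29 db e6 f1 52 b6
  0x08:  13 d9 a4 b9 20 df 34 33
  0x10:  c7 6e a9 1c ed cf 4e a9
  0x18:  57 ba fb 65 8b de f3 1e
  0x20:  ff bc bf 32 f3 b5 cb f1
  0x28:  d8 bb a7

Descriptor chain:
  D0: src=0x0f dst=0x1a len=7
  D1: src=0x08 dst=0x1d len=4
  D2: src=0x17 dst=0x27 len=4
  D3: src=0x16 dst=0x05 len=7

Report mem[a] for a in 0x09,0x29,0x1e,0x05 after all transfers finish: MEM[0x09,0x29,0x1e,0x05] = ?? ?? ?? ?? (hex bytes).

MEM[0x09,0x29,0x1e,0x05] = 33 ba d9 4e

[0] 0x0f->0x1a len=7 : 33 c7 6e a9 1c ed cf
[1] 0x08->0x1d len=4 : 13 d9 a4 b9
[2] 0x17->0x27 len=4 : a9 57 ba 33
[3] 0x16->0x05 len=7 : 4e a9 57 ba 33 c7 6e
query mem[0x09]=0x33, mem[0x29]=0xba, mem[0x1e]=0xd9, mem[0x05]=0x4e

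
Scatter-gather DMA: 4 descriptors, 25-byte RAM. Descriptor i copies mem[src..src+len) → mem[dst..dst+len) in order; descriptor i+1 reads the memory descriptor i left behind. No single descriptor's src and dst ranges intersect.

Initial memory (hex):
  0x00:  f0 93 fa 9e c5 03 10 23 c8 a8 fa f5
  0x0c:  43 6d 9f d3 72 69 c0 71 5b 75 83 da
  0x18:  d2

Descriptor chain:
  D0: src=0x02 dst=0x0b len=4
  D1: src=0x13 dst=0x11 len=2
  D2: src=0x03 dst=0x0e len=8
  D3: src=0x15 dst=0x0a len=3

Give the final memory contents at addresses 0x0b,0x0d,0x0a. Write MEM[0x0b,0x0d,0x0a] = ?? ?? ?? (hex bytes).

MEM[0x0b,0x0d,0x0a] = 83 c5 fa

D0: mem[0x0b..0x0e] <- [fa 9e c5 03]
D1: mem[0x11..0x12] <- [71 5b]
D2: mem[0x0e..0x15] <- [9e c5 03 10 23 c8 a8 fa]
D3: mem[0x0a..0x0c] <- [fa 83 da]
query mem[0x0b]=0x83, mem[0x0d]=0xc5, mem[0x0a]=0xfa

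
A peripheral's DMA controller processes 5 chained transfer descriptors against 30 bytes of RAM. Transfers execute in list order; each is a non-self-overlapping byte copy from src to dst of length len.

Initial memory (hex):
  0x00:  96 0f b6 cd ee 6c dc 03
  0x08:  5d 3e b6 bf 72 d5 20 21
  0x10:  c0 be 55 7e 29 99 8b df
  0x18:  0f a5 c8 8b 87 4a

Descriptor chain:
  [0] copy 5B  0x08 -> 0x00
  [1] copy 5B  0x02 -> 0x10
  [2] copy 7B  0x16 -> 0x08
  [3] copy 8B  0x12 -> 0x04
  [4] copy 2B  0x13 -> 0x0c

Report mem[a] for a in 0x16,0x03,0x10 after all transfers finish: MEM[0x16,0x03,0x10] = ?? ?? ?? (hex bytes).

MEM[0x16,0x03,0x10] = 8b bf b6

  after D0: wrote 5B at 0x00 = 5d3eb6bf72
  after D1: wrote 5B at 0x10 = b6bf726cdc
  after D2: wrote 7B at 0x08 = 8bdf0fa5c88b87
  after D3: wrote 8B at 0x04 = 726cdc998bdf0fa5
  after D4: wrote 2B at 0x0c = 6cdc
query mem[0x16]=0x8b, mem[0x03]=0xbf, mem[0x10]=0xb6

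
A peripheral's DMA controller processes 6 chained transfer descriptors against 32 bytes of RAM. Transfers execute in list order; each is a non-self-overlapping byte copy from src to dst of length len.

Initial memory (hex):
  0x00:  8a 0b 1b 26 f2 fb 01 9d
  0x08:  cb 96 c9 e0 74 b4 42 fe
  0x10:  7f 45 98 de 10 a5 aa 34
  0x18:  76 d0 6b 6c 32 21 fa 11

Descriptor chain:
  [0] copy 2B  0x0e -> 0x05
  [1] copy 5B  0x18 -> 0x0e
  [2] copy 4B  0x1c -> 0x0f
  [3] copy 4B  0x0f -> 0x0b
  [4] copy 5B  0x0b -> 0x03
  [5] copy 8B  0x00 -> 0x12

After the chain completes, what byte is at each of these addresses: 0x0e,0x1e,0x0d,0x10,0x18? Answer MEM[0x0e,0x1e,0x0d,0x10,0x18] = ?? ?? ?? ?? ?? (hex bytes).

  after D0: wrote 2B at 0x05 = 42fe
  after D1: wrote 5B at 0x0e = 76d06b6c32
  after D2: wrote 4B at 0x0f = 3221fa11
  after D3: wrote 4B at 0x0b = 3221fa11
  after D4: wrote 5B at 0x03 = 3221fa1132
  after D5: wrote 8B at 0x12 = 8a0b1b3221fa1132
query mem[0x0e]=0x11, mem[0x1e]=0xfa, mem[0x0d]=0xfa, mem[0x10]=0x21, mem[0x18]=0x11

MEM[0x0e,0x1e,0x0d,0x10,0x18] = 11 fa fa 21 11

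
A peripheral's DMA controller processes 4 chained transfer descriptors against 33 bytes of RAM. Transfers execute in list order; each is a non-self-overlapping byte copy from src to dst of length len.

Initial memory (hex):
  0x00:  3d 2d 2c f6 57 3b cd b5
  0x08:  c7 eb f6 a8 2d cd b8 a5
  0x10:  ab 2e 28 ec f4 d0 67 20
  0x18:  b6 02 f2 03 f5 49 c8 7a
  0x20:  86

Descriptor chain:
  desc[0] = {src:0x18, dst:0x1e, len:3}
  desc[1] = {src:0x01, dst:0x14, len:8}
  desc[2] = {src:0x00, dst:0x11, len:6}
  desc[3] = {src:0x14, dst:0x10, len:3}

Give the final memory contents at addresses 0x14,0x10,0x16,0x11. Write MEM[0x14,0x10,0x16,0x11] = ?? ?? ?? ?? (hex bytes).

[0] 0x18->0x1e len=3 : b6 02 f2
[1] 0x01->0x14 len=8 : 2d 2c f6 57 3b cd b5 c7
[2] 0x00->0x11 len=6 : 3d 2d 2c f6 57 3b
[3] 0x14->0x10 len=3 : f6 57 3b
query mem[0x14]=0xf6, mem[0x10]=0xf6, mem[0x16]=0x3b, mem[0x11]=0x57

MEM[0x14,0x10,0x16,0x11] = f6 f6 3b 57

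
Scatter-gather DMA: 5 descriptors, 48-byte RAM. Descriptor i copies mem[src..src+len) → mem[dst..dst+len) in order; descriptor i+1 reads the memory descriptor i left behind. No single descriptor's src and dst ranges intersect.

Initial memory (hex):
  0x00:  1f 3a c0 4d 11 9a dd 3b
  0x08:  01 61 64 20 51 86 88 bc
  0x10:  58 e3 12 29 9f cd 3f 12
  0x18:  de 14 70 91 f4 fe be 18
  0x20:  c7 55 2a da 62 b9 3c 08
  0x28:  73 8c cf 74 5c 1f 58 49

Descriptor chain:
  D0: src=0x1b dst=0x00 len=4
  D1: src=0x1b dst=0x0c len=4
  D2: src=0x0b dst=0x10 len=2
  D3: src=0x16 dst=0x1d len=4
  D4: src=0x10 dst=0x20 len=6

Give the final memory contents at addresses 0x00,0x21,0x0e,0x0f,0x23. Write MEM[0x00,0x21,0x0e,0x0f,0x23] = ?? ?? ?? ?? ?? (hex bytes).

#0 dst[0x00+4] := {0x91,0xf4,0xfe,0xbe}
#1 dst[0x0c+4] := {0x91,0xf4,0xfe,0xbe}
#2 dst[0x10+2] := {0x20,0x91}
#3 dst[0x1d+4] := {0x3f,0x12,0xde,0x14}
#4 dst[0x20+6] := {0x20,0x91,0x12,0x29,0x9f,0xcd}
query mem[0x00]=0x91, mem[0x21]=0x91, mem[0x0e]=0xfe, mem[0x0f]=0xbe, mem[0x23]=0x29

MEM[0x00,0x21,0x0e,0x0f,0x23] = 91 91 fe be 29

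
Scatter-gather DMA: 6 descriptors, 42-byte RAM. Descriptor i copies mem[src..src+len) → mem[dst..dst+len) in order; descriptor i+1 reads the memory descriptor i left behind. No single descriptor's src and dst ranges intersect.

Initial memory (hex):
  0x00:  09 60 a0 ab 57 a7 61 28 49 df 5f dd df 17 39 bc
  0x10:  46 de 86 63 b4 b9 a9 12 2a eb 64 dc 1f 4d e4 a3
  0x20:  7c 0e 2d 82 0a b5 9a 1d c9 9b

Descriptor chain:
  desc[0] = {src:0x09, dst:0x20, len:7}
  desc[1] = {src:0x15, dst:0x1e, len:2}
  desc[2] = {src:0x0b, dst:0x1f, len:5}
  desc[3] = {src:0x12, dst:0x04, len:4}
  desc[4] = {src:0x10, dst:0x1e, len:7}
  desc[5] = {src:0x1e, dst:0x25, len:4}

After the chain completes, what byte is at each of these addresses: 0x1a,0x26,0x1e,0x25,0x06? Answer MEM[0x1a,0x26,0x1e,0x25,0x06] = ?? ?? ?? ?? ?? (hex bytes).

MEM[0x1a,0x26,0x1e,0x25,0x06] = 64 de 46 46 b4

[0] 0x09->0x20 len=7 : df 5f dd df 17 39 bc
[1] 0x15->0x1e len=2 : b9 a9
[2] 0x0b->0x1f len=5 : dd df 17 39 bc
[3] 0x12->0x04 len=4 : 86 63 b4 b9
[4] 0x10->0x1e len=7 : 46 de 86 63 b4 b9 a9
[5] 0x1e->0x25 len=4 : 46 de 86 63
query mem[0x1a]=0x64, mem[0x26]=0xde, mem[0x1e]=0x46, mem[0x25]=0x46, mem[0x06]=0xb4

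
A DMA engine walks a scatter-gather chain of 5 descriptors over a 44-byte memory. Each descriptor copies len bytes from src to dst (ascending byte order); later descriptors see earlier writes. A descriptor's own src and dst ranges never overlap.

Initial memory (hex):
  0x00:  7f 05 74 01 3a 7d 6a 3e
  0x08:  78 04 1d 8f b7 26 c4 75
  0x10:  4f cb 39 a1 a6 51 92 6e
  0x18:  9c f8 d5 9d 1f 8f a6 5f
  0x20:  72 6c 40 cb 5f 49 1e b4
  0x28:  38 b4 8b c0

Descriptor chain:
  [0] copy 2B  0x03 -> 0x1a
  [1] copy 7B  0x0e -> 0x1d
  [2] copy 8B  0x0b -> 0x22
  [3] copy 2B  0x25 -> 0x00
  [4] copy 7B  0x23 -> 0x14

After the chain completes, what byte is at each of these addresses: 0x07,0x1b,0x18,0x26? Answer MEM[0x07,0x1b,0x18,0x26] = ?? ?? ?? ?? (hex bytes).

MEM[0x07,0x1b,0x18,0x26] = 3e 3a 4f 75

#0 dst[0x1a+2] := {0x01,0x3a}
#1 dst[0x1d+7] := {0xc4,0x75,0x4f,0xcb,0x39,0xa1,0xa6}
#2 dst[0x22+8] := {0x8f,0xb7,0x26,0xc4,0x75,0x4f,0xcb,0x39}
#3 dst[0x00+2] := {0xc4,0x75}
#4 dst[0x14+7] := {0xb7,0x26,0xc4,0x75,0x4f,0xcb,0x39}
query mem[0x07]=0x3e, mem[0x1b]=0x3a, mem[0x18]=0x4f, mem[0x26]=0x75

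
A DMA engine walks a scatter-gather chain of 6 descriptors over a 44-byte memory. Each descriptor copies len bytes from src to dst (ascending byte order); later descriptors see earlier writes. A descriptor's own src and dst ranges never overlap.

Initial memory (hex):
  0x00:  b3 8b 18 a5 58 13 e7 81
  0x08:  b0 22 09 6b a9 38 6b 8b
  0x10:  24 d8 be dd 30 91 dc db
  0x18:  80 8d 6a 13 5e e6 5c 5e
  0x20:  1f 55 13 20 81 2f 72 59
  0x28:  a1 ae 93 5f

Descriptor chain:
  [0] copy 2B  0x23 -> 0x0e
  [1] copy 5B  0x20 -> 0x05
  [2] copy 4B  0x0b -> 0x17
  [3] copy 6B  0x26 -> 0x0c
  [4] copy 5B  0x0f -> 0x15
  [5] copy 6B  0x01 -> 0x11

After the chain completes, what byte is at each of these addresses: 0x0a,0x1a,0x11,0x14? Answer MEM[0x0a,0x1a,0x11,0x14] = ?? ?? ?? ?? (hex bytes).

  after D0: wrote 2B at 0x0e = 2081
  after D1: wrote 5B at 0x05 = 1f55132081
  after D2: wrote 4B at 0x17 = 6ba93820
  after D3: wrote 6B at 0x0c = 7259a1ae935f
  after D4: wrote 5B at 0x15 = ae935fbedd
  after D5: wrote 6B at 0x11 = 8b18a5581f55
query mem[0x0a]=0x09, mem[0x1a]=0x20, mem[0x11]=0x8b, mem[0x14]=0x58

MEM[0x0a,0x1a,0x11,0x14] = 09 20 8b 58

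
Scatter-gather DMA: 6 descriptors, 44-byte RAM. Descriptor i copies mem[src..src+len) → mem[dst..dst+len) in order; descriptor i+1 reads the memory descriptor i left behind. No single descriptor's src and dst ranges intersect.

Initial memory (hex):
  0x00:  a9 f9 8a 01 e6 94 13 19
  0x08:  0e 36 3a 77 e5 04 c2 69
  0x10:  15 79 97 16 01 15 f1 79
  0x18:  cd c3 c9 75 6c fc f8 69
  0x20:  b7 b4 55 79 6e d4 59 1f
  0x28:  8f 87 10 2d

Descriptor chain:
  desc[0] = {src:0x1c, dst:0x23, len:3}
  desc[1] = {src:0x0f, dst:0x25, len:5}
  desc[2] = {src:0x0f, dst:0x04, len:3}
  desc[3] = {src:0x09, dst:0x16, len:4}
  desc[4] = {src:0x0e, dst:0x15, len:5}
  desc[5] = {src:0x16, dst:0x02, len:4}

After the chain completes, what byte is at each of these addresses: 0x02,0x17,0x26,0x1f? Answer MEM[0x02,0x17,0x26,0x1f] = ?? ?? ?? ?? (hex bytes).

D0: mem[0x23..0x25] <- [6c fc f8]
D1: mem[0x25..0x29] <- [69 15 79 97 16]
D2: mem[0x04..0x06] <- [69 15 79]
D3: mem[0x16..0x19] <- [36 3a 77 e5]
D4: mem[0x15..0x19] <- [c2 69 15 79 97]
D5: mem[0x02..0x05] <- [69 15 79 97]
query mem[0x02]=0x69, mem[0x17]=0x15, mem[0x26]=0x15, mem[0x1f]=0x69

MEM[0x02,0x17,0x26,0x1f] = 69 15 15 69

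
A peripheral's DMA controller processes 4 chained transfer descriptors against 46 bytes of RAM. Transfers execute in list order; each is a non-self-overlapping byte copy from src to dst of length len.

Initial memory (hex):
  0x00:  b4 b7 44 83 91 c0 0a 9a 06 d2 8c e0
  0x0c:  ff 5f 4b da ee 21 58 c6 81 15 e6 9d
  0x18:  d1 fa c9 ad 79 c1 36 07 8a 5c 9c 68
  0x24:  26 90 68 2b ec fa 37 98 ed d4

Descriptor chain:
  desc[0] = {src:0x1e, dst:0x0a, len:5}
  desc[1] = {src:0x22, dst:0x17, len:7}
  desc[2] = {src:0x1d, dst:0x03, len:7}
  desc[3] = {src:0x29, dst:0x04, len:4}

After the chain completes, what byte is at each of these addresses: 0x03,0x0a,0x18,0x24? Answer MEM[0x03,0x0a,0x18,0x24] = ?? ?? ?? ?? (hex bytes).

MEM[0x03,0x0a,0x18,0x24] = ec 36 68 26

[0] 0x1e->0x0a len=5 : 36 07 8a 5c 9c
[1] 0x22->0x17 len=7 : 9c 68 26 90 68 2b ec
[2] 0x1d->0x03 len=7 : ec 36 07 8a 5c 9c 68
[3] 0x29->0x04 len=4 : fa 37 98 ed
query mem[0x03]=0xec, mem[0x0a]=0x36, mem[0x18]=0x68, mem[0x24]=0x26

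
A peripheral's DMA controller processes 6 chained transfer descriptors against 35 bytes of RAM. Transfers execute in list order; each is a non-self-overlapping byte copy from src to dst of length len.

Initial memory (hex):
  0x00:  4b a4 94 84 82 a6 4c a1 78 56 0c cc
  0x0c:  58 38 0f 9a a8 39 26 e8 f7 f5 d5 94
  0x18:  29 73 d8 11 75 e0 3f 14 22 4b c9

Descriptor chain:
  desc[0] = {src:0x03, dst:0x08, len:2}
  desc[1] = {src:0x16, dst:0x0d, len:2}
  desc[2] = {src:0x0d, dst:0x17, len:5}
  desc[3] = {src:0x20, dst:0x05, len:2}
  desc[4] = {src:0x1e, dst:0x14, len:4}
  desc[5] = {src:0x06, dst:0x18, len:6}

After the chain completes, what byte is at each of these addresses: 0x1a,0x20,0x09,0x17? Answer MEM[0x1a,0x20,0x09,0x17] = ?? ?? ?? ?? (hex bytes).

MEM[0x1a,0x20,0x09,0x17] = 84 22 82 4b

D0: mem[0x08..0x09] <- [84 82]
D1: mem[0x0d..0x0e] <- [d5 94]
D2: mem[0x17..0x1b] <- [d5 94 9a a8 39]
D3: mem[0x05..0x06] <- [22 4b]
D4: mem[0x14..0x17] <- [3f 14 22 4b]
D5: mem[0x18..0x1d] <- [4b a1 84 82 0c cc]
query mem[0x1a]=0x84, mem[0x20]=0x22, mem[0x09]=0x82, mem[0x17]=0x4b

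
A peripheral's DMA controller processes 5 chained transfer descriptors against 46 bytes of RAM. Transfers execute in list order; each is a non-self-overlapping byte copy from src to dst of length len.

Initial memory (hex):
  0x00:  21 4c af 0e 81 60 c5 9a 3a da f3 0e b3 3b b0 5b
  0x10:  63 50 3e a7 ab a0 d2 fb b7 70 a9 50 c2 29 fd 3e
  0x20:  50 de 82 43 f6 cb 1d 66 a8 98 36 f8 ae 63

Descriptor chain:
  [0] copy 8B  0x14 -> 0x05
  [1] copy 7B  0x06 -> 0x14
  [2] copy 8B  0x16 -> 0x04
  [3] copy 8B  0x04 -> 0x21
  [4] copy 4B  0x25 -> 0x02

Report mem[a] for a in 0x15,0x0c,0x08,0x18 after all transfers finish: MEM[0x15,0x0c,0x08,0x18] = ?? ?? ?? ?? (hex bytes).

  after D0: wrote 8B at 0x05 = aba0d2fbb770a950
  after D1: wrote 7B at 0x14 = a0d2fbb770a950
  after D2: wrote 8B at 0x04 = fbb770a95050c229
  after D3: wrote 8B at 0x21 = fbb770a95050c229
  after D4: wrote 4B at 0x02 = 5050c229
query mem[0x15]=0xd2, mem[0x0c]=0x50, mem[0x08]=0x50, mem[0x18]=0x70

MEM[0x15,0x0c,0x08,0x18] = d2 50 50 70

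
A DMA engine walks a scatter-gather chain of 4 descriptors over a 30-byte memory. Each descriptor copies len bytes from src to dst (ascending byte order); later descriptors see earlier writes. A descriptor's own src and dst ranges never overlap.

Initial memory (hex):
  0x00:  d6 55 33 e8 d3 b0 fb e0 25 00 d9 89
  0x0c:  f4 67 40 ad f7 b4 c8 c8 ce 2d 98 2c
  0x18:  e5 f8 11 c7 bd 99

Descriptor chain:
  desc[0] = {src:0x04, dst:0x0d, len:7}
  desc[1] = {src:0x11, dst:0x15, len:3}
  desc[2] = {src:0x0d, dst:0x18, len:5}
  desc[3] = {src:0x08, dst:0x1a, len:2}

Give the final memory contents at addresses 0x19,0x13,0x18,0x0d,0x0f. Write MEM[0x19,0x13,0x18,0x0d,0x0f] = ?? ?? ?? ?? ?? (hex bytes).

  after D0: wrote 7B at 0x0d = d3b0fbe02500d9
  after D1: wrote 3B at 0x15 = 2500d9
  after D2: wrote 5B at 0x18 = d3b0fbe025
  after D3: wrote 2B at 0x1a = 2500
query mem[0x19]=0xb0, mem[0x13]=0xd9, mem[0x18]=0xd3, mem[0x0d]=0xd3, mem[0x0f]=0xfb

MEM[0x19,0x13,0x18,0x0d,0x0f] = b0 d9 d3 d3 fb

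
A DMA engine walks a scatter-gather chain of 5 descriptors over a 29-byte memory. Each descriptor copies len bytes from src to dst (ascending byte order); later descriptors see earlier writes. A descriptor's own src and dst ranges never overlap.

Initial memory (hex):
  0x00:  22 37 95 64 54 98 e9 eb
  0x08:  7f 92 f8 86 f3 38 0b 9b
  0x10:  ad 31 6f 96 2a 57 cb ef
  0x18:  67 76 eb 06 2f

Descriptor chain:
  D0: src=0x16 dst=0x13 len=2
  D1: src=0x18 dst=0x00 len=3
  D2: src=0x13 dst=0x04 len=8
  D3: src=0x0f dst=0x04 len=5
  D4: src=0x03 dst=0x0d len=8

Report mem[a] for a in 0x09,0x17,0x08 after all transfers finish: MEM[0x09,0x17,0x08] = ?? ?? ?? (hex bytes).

[0] 0x16->0x13 len=2 : cb ef
[1] 0x18->0x00 len=3 : 67 76 eb
[2] 0x13->0x04 len=8 : cb ef 57 cb ef 67 76 eb
[3] 0x0f->0x04 len=5 : 9b ad 31 6f cb
[4] 0x03->0x0d len=8 : 64 9b ad 31 6f cb 67 76
query mem[0x09]=0x67, mem[0x17]=0xef, mem[0x08]=0xcb

MEM[0x09,0x17,0x08] = 67 ef cb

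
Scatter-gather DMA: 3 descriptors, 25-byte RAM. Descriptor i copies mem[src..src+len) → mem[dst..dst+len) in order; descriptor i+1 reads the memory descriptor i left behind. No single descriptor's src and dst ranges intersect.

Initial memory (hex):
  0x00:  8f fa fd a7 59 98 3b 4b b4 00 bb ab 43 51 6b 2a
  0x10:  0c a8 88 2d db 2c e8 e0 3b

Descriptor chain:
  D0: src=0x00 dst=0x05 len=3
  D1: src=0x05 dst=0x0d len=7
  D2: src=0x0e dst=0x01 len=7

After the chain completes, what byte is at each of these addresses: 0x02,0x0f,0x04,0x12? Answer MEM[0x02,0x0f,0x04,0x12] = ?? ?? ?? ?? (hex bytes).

D0: mem[0x05..0x07] <- [8f fa fd]
D1: mem[0x0d..0x13] <- [8f fa fd b4 00 bb ab]
D2: mem[0x01..0x07] <- [fa fd b4 00 bb ab db]
query mem[0x02]=0xfd, mem[0x0f]=0xfd, mem[0x04]=0x00, mem[0x12]=0xbb

MEM[0x02,0x0f,0x04,0x12] = fd fd 00 bb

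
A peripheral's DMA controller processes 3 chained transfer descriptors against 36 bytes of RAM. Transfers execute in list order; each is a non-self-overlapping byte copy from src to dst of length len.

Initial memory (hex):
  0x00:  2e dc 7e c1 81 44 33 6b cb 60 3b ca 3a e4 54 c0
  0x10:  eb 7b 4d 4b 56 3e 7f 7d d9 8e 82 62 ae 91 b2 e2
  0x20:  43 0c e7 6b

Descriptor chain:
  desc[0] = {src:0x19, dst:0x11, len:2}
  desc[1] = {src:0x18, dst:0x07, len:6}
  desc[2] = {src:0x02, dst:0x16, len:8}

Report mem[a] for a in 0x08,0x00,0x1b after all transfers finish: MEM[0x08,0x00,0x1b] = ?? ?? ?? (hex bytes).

MEM[0x08,0x00,0x1b] = 8e 2e d9

  after D0: wrote 2B at 0x11 = 8e82
  after D1: wrote 6B at 0x07 = d98e8262ae91
  after D2: wrote 8B at 0x16 = 7ec1814433d98e82
query mem[0x08]=0x8e, mem[0x00]=0x2e, mem[0x1b]=0xd9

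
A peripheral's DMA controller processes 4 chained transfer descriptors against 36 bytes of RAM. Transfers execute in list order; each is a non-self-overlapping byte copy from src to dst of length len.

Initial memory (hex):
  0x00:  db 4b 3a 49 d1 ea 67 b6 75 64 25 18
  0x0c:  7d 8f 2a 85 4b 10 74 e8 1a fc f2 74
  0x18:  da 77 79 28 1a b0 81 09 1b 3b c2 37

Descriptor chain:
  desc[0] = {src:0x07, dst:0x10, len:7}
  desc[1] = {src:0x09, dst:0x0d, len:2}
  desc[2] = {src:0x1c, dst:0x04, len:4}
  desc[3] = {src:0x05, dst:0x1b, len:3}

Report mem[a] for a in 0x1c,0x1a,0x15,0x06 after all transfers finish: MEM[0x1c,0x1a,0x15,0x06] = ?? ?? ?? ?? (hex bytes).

MEM[0x1c,0x1a,0x15,0x06] = 81 79 7d 81

#0 dst[0x10+7] := {0xb6,0x75,0x64,0x25,0x18,0x7d,0x8f}
#1 dst[0x0d+2] := {0x64,0x25}
#2 dst[0x04+4] := {0x1a,0xb0,0x81,0x09}
#3 dst[0x1b+3] := {0xb0,0x81,0x09}
query mem[0x1c]=0x81, mem[0x1a]=0x79, mem[0x15]=0x7d, mem[0x06]=0x81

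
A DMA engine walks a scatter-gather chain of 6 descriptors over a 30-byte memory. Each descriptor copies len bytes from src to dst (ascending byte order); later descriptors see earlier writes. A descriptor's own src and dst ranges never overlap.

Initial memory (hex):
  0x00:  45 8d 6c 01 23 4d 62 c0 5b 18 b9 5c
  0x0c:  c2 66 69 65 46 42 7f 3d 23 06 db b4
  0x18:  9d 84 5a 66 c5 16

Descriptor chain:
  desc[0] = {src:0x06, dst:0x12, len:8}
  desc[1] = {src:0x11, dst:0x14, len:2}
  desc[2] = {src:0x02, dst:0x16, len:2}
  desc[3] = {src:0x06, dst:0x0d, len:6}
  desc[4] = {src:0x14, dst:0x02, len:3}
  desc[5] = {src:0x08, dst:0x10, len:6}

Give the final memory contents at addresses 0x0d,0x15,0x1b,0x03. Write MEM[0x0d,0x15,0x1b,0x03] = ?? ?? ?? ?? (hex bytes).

#0 dst[0x12+8] := {0x62,0xc0,0x5b,0x18,0xb9,0x5c,0xc2,0x66}
#1 dst[0x14+2] := {0x42,0x62}
#2 dst[0x16+2] := {0x6c,0x01}
#3 dst[0x0d+6] := {0x62,0xc0,0x5b,0x18,0xb9,0x5c}
#4 dst[0x02+3] := {0x42,0x62,0x6c}
#5 dst[0x10+6] := {0x5b,0x18,0xb9,0x5c,0xc2,0x62}
query mem[0x0d]=0x62, mem[0x15]=0x62, mem[0x1b]=0x66, mem[0x03]=0x62

MEM[0x0d,0x15,0x1b,0x03] = 62 62 66 62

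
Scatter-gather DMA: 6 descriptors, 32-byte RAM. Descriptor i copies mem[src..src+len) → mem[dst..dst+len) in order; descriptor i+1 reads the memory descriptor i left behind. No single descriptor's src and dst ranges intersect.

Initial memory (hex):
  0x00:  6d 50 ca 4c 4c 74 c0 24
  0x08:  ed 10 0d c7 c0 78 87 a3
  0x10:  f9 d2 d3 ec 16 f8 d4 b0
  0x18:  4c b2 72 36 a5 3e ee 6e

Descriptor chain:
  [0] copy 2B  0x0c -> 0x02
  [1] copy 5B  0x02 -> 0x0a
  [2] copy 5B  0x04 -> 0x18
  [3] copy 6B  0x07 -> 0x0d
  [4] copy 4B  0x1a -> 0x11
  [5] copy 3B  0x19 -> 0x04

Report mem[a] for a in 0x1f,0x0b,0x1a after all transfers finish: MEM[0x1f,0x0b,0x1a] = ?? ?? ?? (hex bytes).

D0: mem[0x02..0x03] <- [c0 78]
D1: mem[0x0a..0x0e] <- [c0 78 4c 74 c0]
D2: mem[0x18..0x1c] <- [4c 74 c0 24 ed]
D3: mem[0x0d..0x12] <- [24 ed 10 c0 78 4c]
D4: mem[0x11..0x14] <- [c0 24 ed 3e]
D5: mem[0x04..0x06] <- [74 c0 24]
query mem[0x1f]=0x6e, mem[0x0b]=0x78, mem[0x1a]=0xc0

MEM[0x1f,0x0b,0x1a] = 6e 78 c0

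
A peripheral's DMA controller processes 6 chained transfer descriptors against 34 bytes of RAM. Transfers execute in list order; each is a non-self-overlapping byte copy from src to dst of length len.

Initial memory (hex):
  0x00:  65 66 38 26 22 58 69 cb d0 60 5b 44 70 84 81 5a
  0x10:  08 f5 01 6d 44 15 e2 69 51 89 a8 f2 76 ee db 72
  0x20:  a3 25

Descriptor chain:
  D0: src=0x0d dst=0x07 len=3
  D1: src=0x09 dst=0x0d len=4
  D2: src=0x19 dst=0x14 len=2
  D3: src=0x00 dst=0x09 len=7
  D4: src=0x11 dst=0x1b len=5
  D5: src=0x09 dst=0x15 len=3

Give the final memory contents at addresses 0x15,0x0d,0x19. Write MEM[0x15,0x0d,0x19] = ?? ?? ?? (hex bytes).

  after D0: wrote 3B at 0x07 = 84815a
  after D1: wrote 4B at 0x0d = 5a5b4470
  after D2: wrote 2B at 0x14 = 89a8
  after D3: wrote 7B at 0x09 = 65663826225869
  after D4: wrote 5B at 0x1b = f5016d89a8
  after D5: wrote 3B at 0x15 = 656638
query mem[0x15]=0x65, mem[0x0d]=0x22, mem[0x19]=0x89

MEM[0x15,0x0d,0x19] = 65 22 89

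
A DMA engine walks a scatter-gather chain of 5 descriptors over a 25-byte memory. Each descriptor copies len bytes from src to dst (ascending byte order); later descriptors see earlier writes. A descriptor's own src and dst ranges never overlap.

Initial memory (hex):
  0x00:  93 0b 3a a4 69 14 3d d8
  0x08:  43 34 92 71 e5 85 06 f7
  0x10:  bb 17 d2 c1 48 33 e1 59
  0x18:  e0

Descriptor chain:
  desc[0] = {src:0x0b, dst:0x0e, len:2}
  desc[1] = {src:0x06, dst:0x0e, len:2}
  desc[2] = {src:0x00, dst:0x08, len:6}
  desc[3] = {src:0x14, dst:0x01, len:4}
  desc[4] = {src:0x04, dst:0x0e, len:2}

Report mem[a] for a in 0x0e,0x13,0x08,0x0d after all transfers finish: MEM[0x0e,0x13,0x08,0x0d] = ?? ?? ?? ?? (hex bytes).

D0: mem[0x0e..0x0f] <- [71 e5]
D1: mem[0x0e..0x0f] <- [3d d8]
D2: mem[0x08..0x0d] <- [93 0b 3a a4 69 14]
D3: mem[0x01..0x04] <- [48 33 e1 59]
D4: mem[0x0e..0x0f] <- [59 14]
query mem[0x0e]=0x59, mem[0x13]=0xc1, mem[0x08]=0x93, mem[0x0d]=0x14

MEM[0x0e,0x13,0x08,0x0d] = 59 c1 93 14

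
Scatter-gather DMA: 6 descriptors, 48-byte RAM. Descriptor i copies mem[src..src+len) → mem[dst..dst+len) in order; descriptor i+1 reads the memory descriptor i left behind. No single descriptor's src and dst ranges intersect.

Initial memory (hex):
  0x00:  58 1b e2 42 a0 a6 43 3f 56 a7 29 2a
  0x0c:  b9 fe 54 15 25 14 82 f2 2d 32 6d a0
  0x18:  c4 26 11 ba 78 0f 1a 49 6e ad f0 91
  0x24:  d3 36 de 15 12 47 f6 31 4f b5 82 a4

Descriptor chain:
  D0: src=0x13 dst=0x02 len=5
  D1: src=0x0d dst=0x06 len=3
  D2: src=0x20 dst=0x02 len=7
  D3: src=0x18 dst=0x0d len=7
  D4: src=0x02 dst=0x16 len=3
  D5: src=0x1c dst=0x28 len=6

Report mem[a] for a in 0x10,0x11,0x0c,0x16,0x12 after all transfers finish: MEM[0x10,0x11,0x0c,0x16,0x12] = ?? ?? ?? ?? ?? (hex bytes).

MEM[0x10,0x11,0x0c,0x16,0x12] = ba 78 b9 6e 0f

D0: mem[0x02..0x06] <- [f2 2d 32 6d a0]
D1: mem[0x06..0x08] <- [fe 54 15]
D2: mem[0x02..0x08] <- [6e ad f0 91 d3 36 de]
D3: mem[0x0d..0x13] <- [c4 26 11 ba 78 0f 1a]
D4: mem[0x16..0x18] <- [6e ad f0]
D5: mem[0x28..0x2d] <- [78 0f 1a 49 6e ad]
query mem[0x10]=0xba, mem[0x11]=0x78, mem[0x0c]=0xb9, mem[0x16]=0x6e, mem[0x12]=0x0f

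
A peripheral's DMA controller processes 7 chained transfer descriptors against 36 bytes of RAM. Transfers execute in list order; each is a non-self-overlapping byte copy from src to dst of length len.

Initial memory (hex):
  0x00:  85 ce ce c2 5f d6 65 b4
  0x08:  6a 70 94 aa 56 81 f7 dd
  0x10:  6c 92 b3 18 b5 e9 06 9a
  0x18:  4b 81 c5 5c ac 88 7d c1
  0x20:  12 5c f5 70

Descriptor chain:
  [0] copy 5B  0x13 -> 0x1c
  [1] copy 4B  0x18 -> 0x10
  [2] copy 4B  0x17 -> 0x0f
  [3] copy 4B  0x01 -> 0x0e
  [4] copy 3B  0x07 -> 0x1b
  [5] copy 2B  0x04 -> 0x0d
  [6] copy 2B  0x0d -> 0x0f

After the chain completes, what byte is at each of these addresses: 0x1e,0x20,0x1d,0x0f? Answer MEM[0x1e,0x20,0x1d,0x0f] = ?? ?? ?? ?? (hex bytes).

  after D0: wrote 5B at 0x1c = 18b5e9069a
  after D1: wrote 4B at 0x10 = 4b81c55c
  after D2: wrote 4B at 0x0f = 9a4b81c5
  after D3: wrote 4B at 0x0e = cecec25f
  after D4: wrote 3B at 0x1b = b46a70
  after D5: wrote 2B at 0x0d = 5fd6
  after D6: wrote 2B at 0x0f = 5fd6
query mem[0x1e]=0xe9, mem[0x20]=0x9a, mem[0x1d]=0x70, mem[0x0f]=0x5f

MEM[0x1e,0x20,0x1d,0x0f] = e9 9a 70 5f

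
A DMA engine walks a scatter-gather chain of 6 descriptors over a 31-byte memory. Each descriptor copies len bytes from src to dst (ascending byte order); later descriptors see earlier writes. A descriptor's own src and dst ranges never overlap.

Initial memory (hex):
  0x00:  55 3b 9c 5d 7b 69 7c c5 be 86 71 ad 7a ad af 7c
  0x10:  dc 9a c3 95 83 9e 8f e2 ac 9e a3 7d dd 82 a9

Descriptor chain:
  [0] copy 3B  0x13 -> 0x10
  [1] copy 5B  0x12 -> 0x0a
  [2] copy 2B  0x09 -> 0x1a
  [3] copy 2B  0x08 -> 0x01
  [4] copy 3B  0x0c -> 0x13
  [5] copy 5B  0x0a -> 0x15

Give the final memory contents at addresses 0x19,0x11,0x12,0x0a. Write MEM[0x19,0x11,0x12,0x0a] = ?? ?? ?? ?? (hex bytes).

MEM[0x19,0x11,0x12,0x0a] = 8f 83 9e 9e

[0] 0x13->0x10 len=3 : 95 83 9e
[1] 0x12->0x0a len=5 : 9e 95 83 9e 8f
[2] 0x09->0x1a len=2 : 86 9e
[3] 0x08->0x01 len=2 : be 86
[4] 0x0c->0x13 len=3 : 83 9e 8f
[5] 0x0a->0x15 len=5 : 9e 95 83 9e 8f
query mem[0x19]=0x8f, mem[0x11]=0x83, mem[0x12]=0x9e, mem[0x0a]=0x9e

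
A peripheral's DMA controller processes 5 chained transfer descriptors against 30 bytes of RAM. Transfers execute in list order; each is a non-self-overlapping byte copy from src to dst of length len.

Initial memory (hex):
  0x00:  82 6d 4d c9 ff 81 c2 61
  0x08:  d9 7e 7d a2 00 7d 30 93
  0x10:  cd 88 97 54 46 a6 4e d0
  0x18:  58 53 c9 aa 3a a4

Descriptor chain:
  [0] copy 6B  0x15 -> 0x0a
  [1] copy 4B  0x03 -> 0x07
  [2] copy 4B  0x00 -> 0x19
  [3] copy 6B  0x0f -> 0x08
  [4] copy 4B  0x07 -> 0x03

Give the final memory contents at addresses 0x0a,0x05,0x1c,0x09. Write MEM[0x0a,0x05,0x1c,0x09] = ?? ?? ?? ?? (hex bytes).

MEM[0x0a,0x05,0x1c,0x09] = 88 cd c9 cd

D0: mem[0x0a..0x0f] <- [a6 4e d0 58 53 c9]
D1: mem[0x07..0x0a] <- [c9 ff 81 c2]
D2: mem[0x19..0x1c] <- [82 6d 4d c9]
D3: mem[0x08..0x0d] <- [c9 cd 88 97 54 46]
D4: mem[0x03..0x06] <- [c9 c9 cd 88]
query mem[0x0a]=0x88, mem[0x05]=0xcd, mem[0x1c]=0xc9, mem[0x09]=0xcd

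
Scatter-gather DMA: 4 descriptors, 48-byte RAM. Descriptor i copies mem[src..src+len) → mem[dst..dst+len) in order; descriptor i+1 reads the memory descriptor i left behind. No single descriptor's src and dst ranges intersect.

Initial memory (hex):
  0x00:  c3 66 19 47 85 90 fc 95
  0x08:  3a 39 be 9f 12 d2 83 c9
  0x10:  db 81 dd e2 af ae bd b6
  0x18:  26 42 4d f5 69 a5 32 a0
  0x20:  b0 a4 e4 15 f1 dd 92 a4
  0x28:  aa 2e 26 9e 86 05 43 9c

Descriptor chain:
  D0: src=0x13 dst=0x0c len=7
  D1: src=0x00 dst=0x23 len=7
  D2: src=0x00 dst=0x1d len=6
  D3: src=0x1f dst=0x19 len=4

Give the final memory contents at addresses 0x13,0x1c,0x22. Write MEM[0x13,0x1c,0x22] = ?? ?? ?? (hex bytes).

MEM[0x13,0x1c,0x22] = e2 90 90

[0] 0x13->0x0c len=7 : e2 af ae bd b6 26 42
[1] 0x00->0x23 len=7 : c3 66 19 47 85 90 fc
[2] 0x00->0x1d len=6 : c3 66 19 47 85 90
[3] 0x1f->0x19 len=4 : 19 47 85 90
query mem[0x13]=0xe2, mem[0x1c]=0x90, mem[0x22]=0x90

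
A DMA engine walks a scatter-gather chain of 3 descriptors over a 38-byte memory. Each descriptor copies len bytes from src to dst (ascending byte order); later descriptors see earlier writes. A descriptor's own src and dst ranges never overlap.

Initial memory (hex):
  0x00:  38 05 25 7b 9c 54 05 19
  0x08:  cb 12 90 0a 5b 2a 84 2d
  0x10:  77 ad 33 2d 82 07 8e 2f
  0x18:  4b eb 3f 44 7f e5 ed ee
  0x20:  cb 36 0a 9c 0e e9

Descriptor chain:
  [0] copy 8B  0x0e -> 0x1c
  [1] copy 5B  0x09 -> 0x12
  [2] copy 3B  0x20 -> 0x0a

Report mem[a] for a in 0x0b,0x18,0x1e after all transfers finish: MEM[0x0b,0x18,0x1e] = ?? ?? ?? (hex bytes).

D0: mem[0x1c..0x23] <- [84 2d 77 ad 33 2d 82 07]
D1: mem[0x12..0x16] <- [12 90 0a 5b 2a]
D2: mem[0x0a..0x0c] <- [33 2d 82]
query mem[0x0b]=0x2d, mem[0x18]=0x4b, mem[0x1e]=0x77

MEM[0x0b,0x18,0x1e] = 2d 4b 77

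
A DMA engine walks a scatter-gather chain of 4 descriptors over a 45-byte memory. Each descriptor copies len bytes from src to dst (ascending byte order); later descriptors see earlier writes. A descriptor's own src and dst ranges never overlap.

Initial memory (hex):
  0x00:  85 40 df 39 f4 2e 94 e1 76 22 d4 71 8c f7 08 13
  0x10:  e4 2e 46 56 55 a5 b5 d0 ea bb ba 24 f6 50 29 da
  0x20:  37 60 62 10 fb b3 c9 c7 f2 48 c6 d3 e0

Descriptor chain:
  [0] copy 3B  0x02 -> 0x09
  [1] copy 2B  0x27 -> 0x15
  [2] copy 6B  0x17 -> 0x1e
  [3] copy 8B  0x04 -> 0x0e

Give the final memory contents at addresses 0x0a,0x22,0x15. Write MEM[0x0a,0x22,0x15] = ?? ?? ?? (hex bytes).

MEM[0x0a,0x22,0x15] = 39 24 f4

[0] 0x02->0x09 len=3 : df 39 f4
[1] 0x27->0x15 len=2 : c7 f2
[2] 0x17->0x1e len=6 : d0 ea bb ba 24 f6
[3] 0x04->0x0e len=8 : f4 2e 94 e1 76 df 39 f4
query mem[0x0a]=0x39, mem[0x22]=0x24, mem[0x15]=0xf4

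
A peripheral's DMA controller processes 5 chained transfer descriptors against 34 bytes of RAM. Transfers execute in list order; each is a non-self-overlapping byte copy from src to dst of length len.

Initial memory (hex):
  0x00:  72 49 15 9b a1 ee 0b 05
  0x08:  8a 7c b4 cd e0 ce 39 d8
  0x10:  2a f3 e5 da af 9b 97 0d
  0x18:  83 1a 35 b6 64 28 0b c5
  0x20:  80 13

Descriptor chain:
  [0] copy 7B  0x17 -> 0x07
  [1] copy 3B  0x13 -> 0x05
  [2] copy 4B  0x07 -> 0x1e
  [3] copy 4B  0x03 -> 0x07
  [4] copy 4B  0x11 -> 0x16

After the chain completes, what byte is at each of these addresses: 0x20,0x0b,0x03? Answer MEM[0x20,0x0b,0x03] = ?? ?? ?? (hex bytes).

MEM[0x20,0x0b,0x03] = 1a b6 9b

  after D0: wrote 7B at 0x07 = 0d831a35b66428
  after D1: wrote 3B at 0x05 = daaf9b
  after D2: wrote 4B at 0x1e = 9b831a35
  after D3: wrote 4B at 0x07 = 9ba1daaf
  after D4: wrote 4B at 0x16 = f3e5daaf
query mem[0x20]=0x1a, mem[0x0b]=0xb6, mem[0x03]=0x9b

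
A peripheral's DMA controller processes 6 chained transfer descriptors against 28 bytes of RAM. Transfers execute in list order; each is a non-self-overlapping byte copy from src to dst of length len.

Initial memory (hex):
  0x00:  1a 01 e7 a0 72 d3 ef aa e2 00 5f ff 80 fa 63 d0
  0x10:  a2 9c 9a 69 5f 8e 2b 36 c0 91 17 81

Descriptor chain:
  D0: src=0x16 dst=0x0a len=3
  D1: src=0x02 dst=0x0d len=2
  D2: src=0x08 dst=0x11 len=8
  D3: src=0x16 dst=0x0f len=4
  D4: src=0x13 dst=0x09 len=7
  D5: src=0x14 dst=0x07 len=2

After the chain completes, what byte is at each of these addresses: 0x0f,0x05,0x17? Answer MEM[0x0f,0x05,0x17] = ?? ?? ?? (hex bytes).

MEM[0x0f,0x05,0x17] = 91 d3 a0

[0] 0x16->0x0a len=3 : 2b 36 c0
[1] 0x02->0x0d len=2 : e7 a0
[2] 0x08->0x11 len=8 : e2 00 2b 36 c0 e7 a0 d0
[3] 0x16->0x0f len=4 : e7 a0 d0 91
[4] 0x13->0x09 len=7 : 2b 36 c0 e7 a0 d0 91
[5] 0x14->0x07 len=2 : 36 c0
query mem[0x0f]=0x91, mem[0x05]=0xd3, mem[0x17]=0xa0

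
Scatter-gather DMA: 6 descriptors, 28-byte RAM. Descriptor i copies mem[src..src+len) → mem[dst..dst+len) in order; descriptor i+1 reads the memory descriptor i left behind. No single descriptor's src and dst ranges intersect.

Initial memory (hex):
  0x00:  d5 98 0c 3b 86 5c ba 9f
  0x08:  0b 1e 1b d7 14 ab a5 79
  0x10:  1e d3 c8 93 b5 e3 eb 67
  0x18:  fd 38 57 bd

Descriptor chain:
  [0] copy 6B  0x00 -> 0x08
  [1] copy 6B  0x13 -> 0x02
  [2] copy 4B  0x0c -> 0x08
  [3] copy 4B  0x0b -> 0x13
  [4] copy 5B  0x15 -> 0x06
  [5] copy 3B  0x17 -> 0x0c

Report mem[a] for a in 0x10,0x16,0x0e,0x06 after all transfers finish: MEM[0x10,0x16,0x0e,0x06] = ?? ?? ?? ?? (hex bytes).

#0 dst[0x08+6] := {0xd5,0x98,0x0c,0x3b,0x86,0x5c}
#1 dst[0x02+6] := {0x93,0xb5,0xe3,0xeb,0x67,0xfd}
#2 dst[0x08+4] := {0x86,0x5c,0xa5,0x79}
#3 dst[0x13+4] := {0x79,0x86,0x5c,0xa5}
#4 dst[0x06+5] := {0x5c,0xa5,0x67,0xfd,0x38}
#5 dst[0x0c+3] := {0x67,0xfd,0x38}
query mem[0x10]=0x1e, mem[0x16]=0xa5, mem[0x0e]=0x38, mem[0x06]=0x5c

MEM[0x10,0x16,0x0e,0x06] = 1e a5 38 5c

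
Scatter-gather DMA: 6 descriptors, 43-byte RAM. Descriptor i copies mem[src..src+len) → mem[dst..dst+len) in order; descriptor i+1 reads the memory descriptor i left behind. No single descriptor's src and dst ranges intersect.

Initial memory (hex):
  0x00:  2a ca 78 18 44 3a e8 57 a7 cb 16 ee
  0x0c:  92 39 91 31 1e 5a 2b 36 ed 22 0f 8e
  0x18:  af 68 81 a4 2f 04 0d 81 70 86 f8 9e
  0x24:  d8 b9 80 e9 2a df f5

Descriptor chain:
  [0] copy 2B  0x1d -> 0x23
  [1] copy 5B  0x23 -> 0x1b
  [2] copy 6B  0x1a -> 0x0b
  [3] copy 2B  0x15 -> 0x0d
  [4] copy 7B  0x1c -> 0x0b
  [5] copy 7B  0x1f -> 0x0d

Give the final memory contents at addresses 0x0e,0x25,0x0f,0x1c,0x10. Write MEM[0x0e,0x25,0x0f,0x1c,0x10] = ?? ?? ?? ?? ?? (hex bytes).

MEM[0x0e,0x25,0x0f,0x1c,0x10] = 70 b9 86 0d f8

[0] 0x1d->0x23 len=2 : 04 0d
[1] 0x23->0x1b len=5 : 04 0d b9 80 e9
[2] 0x1a->0x0b len=6 : 81 04 0d b9 80 e9
[3] 0x15->0x0d len=2 : 22 0f
[4] 0x1c->0x0b len=7 : 0d b9 80 e9 70 86 f8
[5] 0x1f->0x0d len=7 : e9 70 86 f8 04 0d b9
query mem[0x0e]=0x70, mem[0x25]=0xb9, mem[0x0f]=0x86, mem[0x1c]=0x0d, mem[0x10]=0xf8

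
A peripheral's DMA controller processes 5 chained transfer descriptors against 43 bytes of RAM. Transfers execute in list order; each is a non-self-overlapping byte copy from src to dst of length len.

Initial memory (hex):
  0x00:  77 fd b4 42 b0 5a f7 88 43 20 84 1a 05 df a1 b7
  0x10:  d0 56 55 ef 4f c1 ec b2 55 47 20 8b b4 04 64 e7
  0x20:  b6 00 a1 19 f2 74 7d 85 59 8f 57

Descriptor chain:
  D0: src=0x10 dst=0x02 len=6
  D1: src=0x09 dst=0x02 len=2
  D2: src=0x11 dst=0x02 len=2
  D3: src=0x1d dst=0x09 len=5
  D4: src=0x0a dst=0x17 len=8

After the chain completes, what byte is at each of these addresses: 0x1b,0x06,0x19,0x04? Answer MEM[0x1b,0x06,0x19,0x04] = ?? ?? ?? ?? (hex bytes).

MEM[0x1b,0x06,0x19,0x04] = a1 4f b6 55

[0] 0x10->0x02 len=6 : d0 56 55 ef 4f c1
[1] 0x09->0x02 len=2 : 20 84
[2] 0x11->0x02 len=2 : 56 55
[3] 0x1d->0x09 len=5 : 04 64 e7 b6 00
[4] 0x0a->0x17 len=8 : 64 e7 b6 00 a1 b7 d0 56
query mem[0x1b]=0xa1, mem[0x06]=0x4f, mem[0x19]=0xb6, mem[0x04]=0x55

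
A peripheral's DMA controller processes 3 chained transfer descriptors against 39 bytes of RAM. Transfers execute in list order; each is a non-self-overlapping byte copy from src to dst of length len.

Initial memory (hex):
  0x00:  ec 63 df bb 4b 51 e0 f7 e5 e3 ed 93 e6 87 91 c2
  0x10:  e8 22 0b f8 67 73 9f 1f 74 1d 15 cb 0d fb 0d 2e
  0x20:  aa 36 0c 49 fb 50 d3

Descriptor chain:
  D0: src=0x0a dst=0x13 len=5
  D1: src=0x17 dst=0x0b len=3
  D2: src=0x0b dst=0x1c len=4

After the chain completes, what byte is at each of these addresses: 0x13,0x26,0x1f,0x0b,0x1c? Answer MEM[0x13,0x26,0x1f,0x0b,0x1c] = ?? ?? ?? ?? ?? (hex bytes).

D0: mem[0x13..0x17] <- [ed 93 e6 87 91]
D1: mem[0x0b..0x0d] <- [91 74 1d]
D2: mem[0x1c..0x1f] <- [91 74 1d 91]
query mem[0x13]=0xed, mem[0x26]=0xd3, mem[0x1f]=0x91, mem[0x0b]=0x91, mem[0x1c]=0x91

MEM[0x13,0x26,0x1f,0x0b,0x1c] = ed d3 91 91 91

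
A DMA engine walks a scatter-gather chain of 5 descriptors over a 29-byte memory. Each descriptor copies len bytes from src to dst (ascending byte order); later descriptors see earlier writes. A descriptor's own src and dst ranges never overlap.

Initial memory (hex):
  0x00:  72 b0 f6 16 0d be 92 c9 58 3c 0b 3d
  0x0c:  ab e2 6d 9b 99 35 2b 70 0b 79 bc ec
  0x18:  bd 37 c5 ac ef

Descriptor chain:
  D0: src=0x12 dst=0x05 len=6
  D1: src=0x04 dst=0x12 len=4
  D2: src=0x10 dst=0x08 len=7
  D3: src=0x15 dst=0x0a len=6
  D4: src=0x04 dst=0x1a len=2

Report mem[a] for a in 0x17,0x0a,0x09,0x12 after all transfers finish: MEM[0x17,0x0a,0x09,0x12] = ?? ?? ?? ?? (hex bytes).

  after D0: wrote 6B at 0x05 = 2b700b79bcec
  after D1: wrote 4B at 0x12 = 0d2b700b
  after D2: wrote 7B at 0x08 = 99350d2b700bbc
  after D3: wrote 6B at 0x0a = 0bbcecbd37c5
  after D4: wrote 2B at 0x1a = 0d2b
query mem[0x17]=0xec, mem[0x0a]=0x0b, mem[0x09]=0x35, mem[0x12]=0x0d

MEM[0x17,0x0a,0x09,0x12] = ec 0b 35 0d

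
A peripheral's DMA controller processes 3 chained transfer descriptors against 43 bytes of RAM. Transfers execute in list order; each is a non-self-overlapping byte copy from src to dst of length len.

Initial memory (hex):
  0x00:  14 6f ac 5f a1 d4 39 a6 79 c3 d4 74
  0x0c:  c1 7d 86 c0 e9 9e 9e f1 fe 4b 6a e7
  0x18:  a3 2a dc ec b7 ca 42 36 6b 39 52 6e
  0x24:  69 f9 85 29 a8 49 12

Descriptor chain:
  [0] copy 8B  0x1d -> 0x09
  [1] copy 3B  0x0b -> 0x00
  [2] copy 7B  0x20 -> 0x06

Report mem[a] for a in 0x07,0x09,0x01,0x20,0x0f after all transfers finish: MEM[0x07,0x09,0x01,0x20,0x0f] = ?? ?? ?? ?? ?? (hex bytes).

#0 dst[0x09+8] := {0xca,0x42,0x36,0x6b,0x39,0x52,0x6e,0x69}
#1 dst[0x00+3] := {0x36,0x6b,0x39}
#2 dst[0x06+7] := {0x6b,0x39,0x52,0x6e,0x69,0xf9,0x85}
query mem[0x07]=0x39, mem[0x09]=0x6e, mem[0x01]=0x6b, mem[0x20]=0x6b, mem[0x0f]=0x6e

MEM[0x07,0x09,0x01,0x20,0x0f] = 39 6e 6b 6b 6e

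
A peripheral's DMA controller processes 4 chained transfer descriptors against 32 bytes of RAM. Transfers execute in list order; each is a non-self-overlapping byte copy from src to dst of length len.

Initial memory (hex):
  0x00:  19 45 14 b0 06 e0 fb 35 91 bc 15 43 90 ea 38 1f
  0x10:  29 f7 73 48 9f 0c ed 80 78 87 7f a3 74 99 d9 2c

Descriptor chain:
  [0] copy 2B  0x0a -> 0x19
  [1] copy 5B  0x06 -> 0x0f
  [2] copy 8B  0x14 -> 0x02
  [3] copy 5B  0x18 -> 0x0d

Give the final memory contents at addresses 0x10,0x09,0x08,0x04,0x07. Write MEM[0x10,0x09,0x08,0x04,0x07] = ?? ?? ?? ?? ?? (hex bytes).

MEM[0x10,0x09,0x08,0x04,0x07] = a3 a3 43 ed 15

  after D0: wrote 2B at 0x19 = 1543
  after D1: wrote 5B at 0x0f = fb3591bc15
  after D2: wrote 8B at 0x02 = 9f0ced80781543a3
  after D3: wrote 5B at 0x0d = 781543a374
query mem[0x10]=0xa3, mem[0x09]=0xa3, mem[0x08]=0x43, mem[0x04]=0xed, mem[0x07]=0x15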